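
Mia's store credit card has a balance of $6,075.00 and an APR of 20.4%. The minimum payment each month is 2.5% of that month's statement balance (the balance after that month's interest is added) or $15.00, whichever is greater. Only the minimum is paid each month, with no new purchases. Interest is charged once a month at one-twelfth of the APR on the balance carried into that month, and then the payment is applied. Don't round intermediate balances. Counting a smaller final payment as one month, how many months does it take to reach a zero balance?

Monthly rate r = 20.4%/12 = 1.7% = 0.017.
While 2.5% of the post-interest balance exceeds $15.00, each month B ← (B·(1+r))·(1 − 0.025), i.e. B shrinks by the factor (1+r)·0.975 = 0.99157.
This holds for months 1–276. Entering month 277 the balance is $588.04; 2.5% of the post-interest balance is now below $15.00, so the flat $15.00 minimum applies from here.
From month 277 a fixed $15.00 at rate r clears $588.04 in 66 more payments. Total: 276 + 66 = 342 months.

342 months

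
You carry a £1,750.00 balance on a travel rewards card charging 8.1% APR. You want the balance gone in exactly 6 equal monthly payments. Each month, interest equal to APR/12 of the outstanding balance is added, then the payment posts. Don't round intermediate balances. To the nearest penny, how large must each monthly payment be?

Monthly rate r = 8.1%/12 = 0.675% = 0.00675.
Level-payment amortization: P = B₀·r / (1 − (1+r)^(−n)) = 1750.00·0.00675 / (1 − 1.00675^(−6)).
Denominator 1 − (1+r)^(−6) = 0.039560152.
P = 11.8125 / 0.039560152 ≈ 298.60.

£298.60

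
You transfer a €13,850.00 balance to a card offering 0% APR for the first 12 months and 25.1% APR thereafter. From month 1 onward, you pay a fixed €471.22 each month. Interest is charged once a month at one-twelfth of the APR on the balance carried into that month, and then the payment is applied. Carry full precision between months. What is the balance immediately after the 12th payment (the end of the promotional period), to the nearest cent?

Promo months 1–12 at r₀ = 0%/12 = 0; months 13+ at r₁ = 25.1%/12 = 0.0209167.
After month 12 (no interest yet): B = €13,850.00 − 12·€471.22 = €8,195.36.

€8,195.36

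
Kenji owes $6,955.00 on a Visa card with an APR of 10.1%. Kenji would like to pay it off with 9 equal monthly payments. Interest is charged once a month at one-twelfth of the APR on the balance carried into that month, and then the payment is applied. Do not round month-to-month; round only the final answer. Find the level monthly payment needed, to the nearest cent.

Monthly rate r = 10.1%/12 = 0.841667% = 0.00841667.
Level-payment amortization: P = B₀·r / (1 − (1+r)^(−n)) = 6955.00·0.00841667 / (1 − 1.00842^(−9)).
Denominator 1 − (1+r)^(−9) = 0.0726581362.
P = 58.5379 / 0.0726581362 ≈ 805.66.

$805.66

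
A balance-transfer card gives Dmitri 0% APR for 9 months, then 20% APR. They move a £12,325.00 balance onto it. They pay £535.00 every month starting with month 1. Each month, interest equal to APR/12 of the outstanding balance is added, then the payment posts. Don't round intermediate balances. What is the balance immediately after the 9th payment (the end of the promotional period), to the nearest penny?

£7,510.00

Promo months 1–9 at r₀ = 0%/12 = 0; months 10+ at r₁ = 20%/12 = 0.0166667.
After month 9 (no interest yet): B = £12,325.00 − 9·£535.00 = £7,510.00.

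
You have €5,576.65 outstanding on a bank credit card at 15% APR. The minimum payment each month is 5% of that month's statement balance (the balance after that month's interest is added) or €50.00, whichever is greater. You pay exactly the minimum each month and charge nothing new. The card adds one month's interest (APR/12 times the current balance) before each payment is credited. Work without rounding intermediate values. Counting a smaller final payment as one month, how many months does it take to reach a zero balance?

Monthly rate r = 15%/12 = 1.25% = 0.0125.
While 5% of the post-interest balance exceeds €50.00, each month B ← (B·(1+r))·(1 − 0.05), i.e. B shrinks by the factor (1+r)·0.95 = 0.96187.
This holds for months 1–45. Entering month 46 the balance is €969.87; 5% of the post-interest balance is now below €50.00, so the flat €50.00 minimum applies from here.
From month 46 a fixed €50.00 at rate r clears €969.87 in 23 more payments. Total: 45 + 23 = 68 months.

68 months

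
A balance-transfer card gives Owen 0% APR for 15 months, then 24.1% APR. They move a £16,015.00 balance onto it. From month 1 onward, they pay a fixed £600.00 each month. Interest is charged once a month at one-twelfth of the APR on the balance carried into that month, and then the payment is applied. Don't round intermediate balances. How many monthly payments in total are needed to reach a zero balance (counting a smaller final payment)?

29 payments

Promo months 1–15 at r₀ = 0%/12 = 0; months 16+ at r₁ = 24.1%/12 = 0.0200833.
After month 15 (no interest yet): B = £16,015.00 − 15·£600.00 = £7,015.00.
Then at r₁ with £600.00/mo: n₂ = −ln(1 − r₁·B/P)/ln(1+r₁) ≈ 13.46 → 14 more payments.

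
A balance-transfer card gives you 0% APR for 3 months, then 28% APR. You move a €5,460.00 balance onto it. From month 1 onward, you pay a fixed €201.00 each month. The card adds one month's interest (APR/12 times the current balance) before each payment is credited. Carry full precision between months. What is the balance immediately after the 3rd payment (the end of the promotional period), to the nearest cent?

Promo months 1–3 at r₀ = 0%/12 = 0; months 4+ at r₁ = 28%/12 = 0.0233333.
After month 3 (no interest yet): B = €5,460.00 − 3·€201.00 = €4,857.00.

€4,857.00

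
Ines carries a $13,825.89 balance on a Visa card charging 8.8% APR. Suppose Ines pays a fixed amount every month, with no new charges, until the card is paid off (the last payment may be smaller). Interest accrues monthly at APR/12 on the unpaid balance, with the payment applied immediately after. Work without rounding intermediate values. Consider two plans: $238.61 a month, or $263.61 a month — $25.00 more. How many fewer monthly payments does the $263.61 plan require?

9 fewer payments

Monthly rate r = 8.8%/12 = 0.733333% = 0.00733333.
At $238.61/mo: n = ⌈−ln(1 − rB₀/P)/ln(1+r)⌉ = 76 payments (last $171.65); total interest = total paid − $13,825.89 = $4,241.51.
At $263.61/mo: 67 payments (last $118.66); total interest $3,691.03.
Payments saved = 76 − 67 = 9.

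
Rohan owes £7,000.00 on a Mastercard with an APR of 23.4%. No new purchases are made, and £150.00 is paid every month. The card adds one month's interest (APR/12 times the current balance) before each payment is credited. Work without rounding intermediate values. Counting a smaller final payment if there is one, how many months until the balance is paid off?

Monthly rate r = 23.4%/12 = 1.95% = 0.0195.
Recurrence: B ← B·(1+r) − £150.00.
Month 1: interest £136.50; balance after payment £6,986.50.
Month 2: interest £136.24; balance after payment £6,972.74.
Closed form: n = −ln(1 − rB₀/P)/ln(1+r) = −ln(0.09)/ln(1.0195) ≈ 124.684, so the balance reaches zero during payment 125.

125 months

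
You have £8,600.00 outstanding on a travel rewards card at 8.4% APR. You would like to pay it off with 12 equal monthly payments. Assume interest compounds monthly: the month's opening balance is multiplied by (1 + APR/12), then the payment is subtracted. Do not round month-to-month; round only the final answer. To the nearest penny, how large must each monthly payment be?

£749.69

Monthly rate r = 8.4%/12 = 0.7% = 0.007.
Level-payment amortization: P = B₀·r / (1 − (1+r)^(−n)) = 8600.00·0.007 / (1 − 1.007^(−12)).
Denominator 1 − (1+r)^(−12) = 0.0802996466.
P = 60.2 / 0.0802996466 ≈ 749.69.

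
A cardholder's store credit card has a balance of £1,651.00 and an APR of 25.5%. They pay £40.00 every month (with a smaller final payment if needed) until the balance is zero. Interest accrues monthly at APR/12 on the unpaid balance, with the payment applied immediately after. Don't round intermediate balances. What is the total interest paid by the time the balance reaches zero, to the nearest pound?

Monthly rate r = 25.5%/12 = 2.125% = 0.02125.
Payoff takes n = ⌈−ln(1 − rB₀/P)/ln(1+r)⌉ = ⌈99.695⌉ = 100 payments; the last is £27.91.
Total paid = 99·£40.00 + £27.91 = £3,987.91.
Total interest = total paid − principal = £3,987.91 − £1,651.00 = £2,336.91.

£2,337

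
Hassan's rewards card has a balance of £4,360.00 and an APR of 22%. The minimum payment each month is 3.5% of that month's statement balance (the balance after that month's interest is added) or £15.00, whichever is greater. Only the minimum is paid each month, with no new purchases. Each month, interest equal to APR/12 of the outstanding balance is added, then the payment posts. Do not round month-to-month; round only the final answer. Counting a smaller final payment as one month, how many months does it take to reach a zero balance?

174 months

Monthly rate r = 22%/12 = 1.83333% = 0.0183333.
While 3.5% of the post-interest balance exceeds £15.00, each month B ← (B·(1+r))·(1 − 0.035), i.e. B shrinks by the factor (1+r)·0.965 = 0.98269.
This holds for months 1–134. Entering month 135 the balance is £420.15; 3.5% of the post-interest balance is now below £15.00, so the flat £15.00 minimum applies from here.
From month 135 a fixed £15.00 at rate r clears £420.15 in 40 more payments. Total: 134 + 40 = 174 months.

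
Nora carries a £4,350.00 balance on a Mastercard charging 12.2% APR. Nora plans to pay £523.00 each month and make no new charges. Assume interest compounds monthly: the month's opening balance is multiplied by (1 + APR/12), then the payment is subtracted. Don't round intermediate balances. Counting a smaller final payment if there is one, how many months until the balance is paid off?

Monthly rate r = 12.2%/12 = 1.01667% = 0.0101667.
Recurrence: B ← B·(1+r) − £523.00.
Month 1: interest £44.22; balance after payment £3,871.23.
Month 2: interest £39.36; balance after payment £3,387.58.
Closed form: n = −ln(1 − rB₀/P)/ln(1+r) = −ln(0.91544)/ln(1.01017) ≈ 8.734, so the balance reaches zero during payment 9.

9 payments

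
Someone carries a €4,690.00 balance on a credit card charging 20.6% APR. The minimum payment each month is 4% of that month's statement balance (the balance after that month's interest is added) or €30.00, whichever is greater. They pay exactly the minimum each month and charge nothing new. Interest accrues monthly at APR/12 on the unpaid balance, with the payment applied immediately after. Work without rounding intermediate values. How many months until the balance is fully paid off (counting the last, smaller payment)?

Monthly rate r = 20.6%/12 = 1.71667% = 0.0171667.
While 4% of the post-interest balance exceeds €30.00, each month B ← (B·(1+r))·(1 − 0.04), i.e. B shrinks by the factor (1+r)·0.96 = 0.97648.
This holds for months 1–78. Entering month 79 the balance is €732.68; 4% of the post-interest balance is now below €30.00, so the flat €30.00 minimum applies from here.
From month 79 a fixed €30.00 at rate r clears €732.68 in 32 more payments. Total: 78 + 32 = 110 months.

110 months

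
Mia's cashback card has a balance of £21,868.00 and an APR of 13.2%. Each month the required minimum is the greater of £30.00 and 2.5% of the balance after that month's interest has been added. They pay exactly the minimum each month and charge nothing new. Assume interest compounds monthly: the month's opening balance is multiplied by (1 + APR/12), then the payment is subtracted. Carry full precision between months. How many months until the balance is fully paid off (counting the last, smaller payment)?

Monthly rate r = 13.2%/12 = 1.1% = 0.011.
While 2.5% of the post-interest balance exceeds £30.00, each month B ← (B·(1+r))·(1 − 0.025), i.e. B shrinks by the factor (1+r)·0.975 = 0.98572.
This holds for months 1–203. Entering month 204 the balance is £1,180.95; 2.5% of the post-interest balance is now below £30.00, so the flat £30.00 minimum applies from here.
From month 204 a fixed £30.00 at rate r clears £1,180.95 in 52 more payments. Total: 203 + 52 = 255 months.

255 months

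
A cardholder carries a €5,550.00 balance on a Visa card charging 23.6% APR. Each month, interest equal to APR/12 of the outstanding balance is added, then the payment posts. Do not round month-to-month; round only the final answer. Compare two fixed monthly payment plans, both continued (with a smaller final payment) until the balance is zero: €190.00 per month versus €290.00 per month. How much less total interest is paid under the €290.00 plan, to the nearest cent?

€1,303.85

Monthly rate r = 23.6%/12 = 1.96667% = 0.0196667.
At €190.00/mo: n = ⌈−ln(1 − rB₀/P)/ln(1+r)⌉ = 44 payments (last €165.76); total interest = total paid − €5,550.00 = €2,785.76.
At €290.00/mo: 25 payments (last €71.91); total interest €1,481.91.
Interest saved = €2,785.76 − €1,481.91 = €1,303.85.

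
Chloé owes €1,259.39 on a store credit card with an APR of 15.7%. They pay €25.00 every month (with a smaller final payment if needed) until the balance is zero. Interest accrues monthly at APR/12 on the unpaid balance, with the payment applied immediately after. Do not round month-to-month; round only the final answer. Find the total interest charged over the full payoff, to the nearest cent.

€810.32

Monthly rate r = 15.7%/12 = 1.30833% = 0.0130833.
Payoff takes n = ⌈−ln(1 − rB₀/P)/ln(1+r)⌉ = ⌈82.787⌉ = 83 payments; the last is €19.71.
Total paid = 82·€25.00 + €19.71 = €2,069.71.
Total interest = total paid − principal = €2,069.71 − €1,259.39 = €810.32.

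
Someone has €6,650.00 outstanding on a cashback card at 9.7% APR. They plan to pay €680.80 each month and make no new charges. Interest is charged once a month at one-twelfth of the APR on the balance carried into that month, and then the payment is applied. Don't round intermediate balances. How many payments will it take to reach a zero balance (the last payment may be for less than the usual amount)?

Monthly rate r = 9.7%/12 = 0.808333% = 0.00808333.
Recurrence: B ← B·(1+r) − €680.80.
Month 1: interest €53.75; balance after payment €6,022.95.
Month 2: interest €48.69; balance after payment €5,390.84.
Closed form: n = −ln(1 − rB₀/P)/ln(1+r) = −ln(0.92104)/ln(1.00808) ≈ 10.216, so the balance reaches zero during payment 11.

11 payments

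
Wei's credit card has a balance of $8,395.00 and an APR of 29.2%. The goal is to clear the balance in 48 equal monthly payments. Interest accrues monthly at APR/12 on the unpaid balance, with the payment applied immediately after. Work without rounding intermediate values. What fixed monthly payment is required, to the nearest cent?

Monthly rate r = 29.2%/12 = 2.43333% = 0.0243333.
Level-payment amortization: P = B₀·r / (1 − (1+r)^(−n)) = 8395.00·0.0243333 / (1 − 1.02433^(−48)).
Denominator 1 − (1+r)^(−48) = 0.68463221.
P = 204.278 / 0.68463221 ≈ 298.38.

$298.38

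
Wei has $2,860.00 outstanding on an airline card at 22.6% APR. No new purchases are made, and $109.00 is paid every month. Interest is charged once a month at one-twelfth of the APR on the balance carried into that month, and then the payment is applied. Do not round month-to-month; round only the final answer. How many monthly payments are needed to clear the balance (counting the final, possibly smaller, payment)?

Monthly rate r = 22.6%/12 = 1.88333% = 0.0188333.
Recurrence: B ← B·(1+r) − $109.00.
Month 1: interest $53.86; balance after payment $2,804.86.
Month 2: interest $52.82; balance after payment $2,748.69.
Closed form: n = −ln(1 − rB₀/P)/ln(1+r) = −ln(0.50584)/ln(1.01883) ≈ 36.527, so the balance reaches zero during payment 37.

37 payments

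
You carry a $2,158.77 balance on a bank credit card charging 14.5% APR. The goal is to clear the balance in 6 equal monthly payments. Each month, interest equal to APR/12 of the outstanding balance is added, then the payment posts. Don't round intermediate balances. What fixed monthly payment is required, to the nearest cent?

Monthly rate r = 14.5%/12 = 1.20833% = 0.0120833.
Level-payment amortization: P = B₀·r / (1 − (1+r)^(−n)) = 2158.77·0.0120833 / (1 − 1.01208^(−6)).
Denominator 1 − (1+r)^(−6) = 0.0695300296.
P = 26.0851 / 0.0695300296 ≈ 375.16.

$375.16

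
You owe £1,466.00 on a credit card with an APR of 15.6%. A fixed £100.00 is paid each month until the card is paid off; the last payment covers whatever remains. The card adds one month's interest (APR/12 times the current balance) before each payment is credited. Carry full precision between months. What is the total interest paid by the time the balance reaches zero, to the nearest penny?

£171.14

Monthly rate r = 15.6%/12 = 1.3% = 0.013.
Payoff takes n = ⌈−ln(1 − rB₀/P)/ln(1+r)⌉ = ⌈16.370⌉ = 17 payments; the last is £37.14.
Total paid = 16·£100.00 + £37.14 = £1,637.14.
Total interest = total paid − principal = £1,637.14 − £1,466.00 = £171.14.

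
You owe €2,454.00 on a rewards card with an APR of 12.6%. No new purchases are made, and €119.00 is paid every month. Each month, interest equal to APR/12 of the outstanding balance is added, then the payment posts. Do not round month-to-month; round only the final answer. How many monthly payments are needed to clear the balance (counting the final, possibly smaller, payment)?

24 months

Monthly rate r = 12.6%/12 = 1.05% = 0.0105.
Recurrence: B ← B·(1+r) − €119.00.
Month 1: interest €25.77; balance after payment €2,360.77.
Month 2: interest €24.79; balance after payment €2,266.56.
Closed form: n = −ln(1 − rB₀/P)/ln(1+r) = −ln(0.78347)/ln(1.0105) ≈ 23.362, so the balance reaches zero during payment 24.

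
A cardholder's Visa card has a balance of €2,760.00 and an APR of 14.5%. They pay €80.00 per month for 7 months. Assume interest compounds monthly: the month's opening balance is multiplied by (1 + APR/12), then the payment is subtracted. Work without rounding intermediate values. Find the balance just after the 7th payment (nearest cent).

Monthly rate r = 14.5%/12 = 1.20833% = 0.0120833.
Each month: B ← B·(1+r) − €80.00.
Month 1: interest €33.35; balance after payment €2,713.35.
Month 2: interest €32.79; balance after payment €2,666.14.
Month 3: interest €32.22; balance after payment €2,618.35.
Month 4: interest €31.64; balance after payment €2,569.99.
Month 5: interest €31.05; balance after payment €2,521.04.
Month 6: interest €30.46; balance after payment €2,471.51.
Month 7: interest €29.86; balance after payment €2,421.37.

€2,421.37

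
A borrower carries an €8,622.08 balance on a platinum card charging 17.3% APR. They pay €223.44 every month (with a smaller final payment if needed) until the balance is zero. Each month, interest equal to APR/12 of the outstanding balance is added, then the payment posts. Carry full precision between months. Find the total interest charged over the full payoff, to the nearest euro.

€4,063

Monthly rate r = 17.3%/12 = 1.44167% = 0.0144167.
Payoff takes n = ⌈−ln(1 − rB₀/P)/ln(1+r)⌉ = ⌈56.773⌉ = 57 payments; the last is €172.89.
Total paid = 56·€223.44 + €172.89 = €12,685.53.
Total interest = total paid − principal = €12,685.53 − €8,622.08 = €4,063.45.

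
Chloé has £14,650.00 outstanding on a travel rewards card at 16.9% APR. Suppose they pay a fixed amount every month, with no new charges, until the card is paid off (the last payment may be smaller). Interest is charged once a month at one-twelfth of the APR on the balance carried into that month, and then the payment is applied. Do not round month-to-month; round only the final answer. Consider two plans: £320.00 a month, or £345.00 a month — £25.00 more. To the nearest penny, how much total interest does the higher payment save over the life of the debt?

£1,197.70

Monthly rate r = 16.9%/12 = 1.40833% = 0.0140833.
At £320.00/mo: n = ⌈−ln(1 − rB₀/P)/ln(1+r)⌉ = 75 payments (last £1.03); total interest = total paid − £14,650.00 = £9,031.03.
At £345.00/mo: 66 payments (last £58.33); total interest £7,833.33.
Interest saved = £9,031.03 − £7,833.33 = £1,197.70.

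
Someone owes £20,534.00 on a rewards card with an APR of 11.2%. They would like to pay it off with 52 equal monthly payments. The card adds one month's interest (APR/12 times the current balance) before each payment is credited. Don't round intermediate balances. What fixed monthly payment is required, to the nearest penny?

£500.24

Monthly rate r = 11.2%/12 = 0.933333% = 0.00933333.
Level-payment amortization: P = B₀·r / (1 − (1+r)^(−n)) = 20534.00·0.00933333 / (1 − 1.00933^(−52)).
Denominator 1 − (1+r)^(−52) = 0.383121034.
P = 191.651 / 0.383121034 ≈ 500.24.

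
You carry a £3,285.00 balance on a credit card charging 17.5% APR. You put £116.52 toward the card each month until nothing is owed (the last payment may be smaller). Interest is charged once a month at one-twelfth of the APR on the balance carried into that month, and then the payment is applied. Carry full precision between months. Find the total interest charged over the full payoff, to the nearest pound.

Monthly rate r = 17.5%/12 = 1.45833% = 0.0145833.
Payoff takes n = ⌈−ln(1 − rB₀/P)/ln(1+r)⌉ = ⌈36.578⌉ = 37 payments; the last is £67.50.
Total paid = 36·£116.52 + £67.50 = £4,262.22.
Total interest = total paid − principal = £4,262.22 − £3,285.00 = £977.22.

£977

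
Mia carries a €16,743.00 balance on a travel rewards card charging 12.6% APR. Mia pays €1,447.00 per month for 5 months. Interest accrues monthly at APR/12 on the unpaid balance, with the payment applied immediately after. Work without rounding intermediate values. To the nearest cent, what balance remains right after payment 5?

€10,252.12

Monthly rate r = 12.6%/12 = 1.05% = 0.0105.
Each month: B ← B·(1+r) − €1,447.00.
Month 1: interest €175.80; balance after payment €15,471.80.
Month 2: interest €162.45; balance after payment €14,187.26.
Month 3: interest €148.97; balance after payment €12,889.22.
Month 4: interest €135.34; balance after payment €11,577.56.
Month 5: interest €121.56; balance after payment €10,252.12.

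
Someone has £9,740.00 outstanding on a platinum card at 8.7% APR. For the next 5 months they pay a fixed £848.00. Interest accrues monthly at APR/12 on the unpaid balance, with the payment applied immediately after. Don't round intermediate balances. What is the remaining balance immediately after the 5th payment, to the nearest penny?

Monthly rate r = 8.7%/12 = 0.725% = 0.00725.
Each month: B ← B·(1+r) − £848.00.
Month 1: interest £70.61; balance after payment £8,962.61.
Month 2: interest £64.98; balance after payment £8,179.59.
Month 3: interest £59.30; balance after payment £7,390.90.
Month 4: interest £53.58; balance after payment £6,596.48.
Month 5: interest £47.82; balance after payment £5,796.30.

£5,796.30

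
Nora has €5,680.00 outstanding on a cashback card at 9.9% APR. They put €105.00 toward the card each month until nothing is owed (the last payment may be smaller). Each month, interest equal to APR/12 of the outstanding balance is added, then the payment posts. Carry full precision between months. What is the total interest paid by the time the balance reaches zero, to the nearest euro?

€1,874

Monthly rate r = 9.9%/12 = 0.825% = 0.00825.
Payoff takes n = ⌈−ln(1 − rB₀/P)/ln(1+r)⌉ = ⌈71.944⌉ = 72 payments; the last is €99.19.
Total paid = 71·€105.00 + €99.19 = €7,554.19.
Total interest = total paid − principal = €7,554.19 − €5,680.00 = €1,874.19.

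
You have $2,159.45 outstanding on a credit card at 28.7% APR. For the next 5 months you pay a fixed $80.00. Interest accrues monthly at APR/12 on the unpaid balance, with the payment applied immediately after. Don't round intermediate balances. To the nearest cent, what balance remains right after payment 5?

Monthly rate r = 28.7%/12 = 2.39167% = 0.0239167.
Each month: B ← B·(1+r) − $80.00.
Month 1: interest $51.65; balance after payment $2,131.10.
Month 2: interest $50.97; balance after payment $2,102.07.
Month 3: interest $50.27; balance after payment $2,072.34.
Month 4: interest $49.56; balance after payment $2,041.90.
Month 5: interest $48.84; balance after payment $2,010.74.

$2,010.74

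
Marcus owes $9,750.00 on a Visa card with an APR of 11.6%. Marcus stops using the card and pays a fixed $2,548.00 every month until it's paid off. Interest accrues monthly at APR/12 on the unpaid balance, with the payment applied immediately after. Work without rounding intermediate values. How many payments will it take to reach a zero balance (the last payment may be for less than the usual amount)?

Monthly rate r = 11.6%/12 = 0.966667% = 0.00966667.
Recurrence: B ← B·(1+r) − $2,548.00.
Month 1: interest $94.25; balance after payment $7,296.25.
Month 2: interest $70.53; balance after payment $4,818.78.
Month 3: interest $46.58; balance after payment $2,317.36.
Month 4: interest $22.40; balance after payment $0.00.

4 payments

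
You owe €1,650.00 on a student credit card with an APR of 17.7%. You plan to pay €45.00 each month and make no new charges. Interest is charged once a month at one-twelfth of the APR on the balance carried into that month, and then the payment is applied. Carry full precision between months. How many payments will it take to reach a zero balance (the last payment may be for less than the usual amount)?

Monthly rate r = 17.7%/12 = 1.475% = 0.01475.
Recurrence: B ← B·(1+r) − €45.00.
Month 1: interest €24.34; balance after payment €1,629.34.
Month 2: interest €24.03; balance after payment €1,608.37.
Closed form: n = −ln(1 − rB₀/P)/ln(1+r) = −ln(0.45917)/ln(1.01475) ≈ 53.157, so the balance reaches zero during payment 54.

54 months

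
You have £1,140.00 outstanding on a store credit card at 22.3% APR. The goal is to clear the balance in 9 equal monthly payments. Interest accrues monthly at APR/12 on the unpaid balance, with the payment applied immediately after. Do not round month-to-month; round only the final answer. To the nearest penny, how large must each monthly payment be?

£138.72

Monthly rate r = 22.3%/12 = 1.85833% = 0.0185833.
Level-payment amortization: P = B₀·r / (1 − (1+r)^(−n)) = 1140.00·0.0185833 / (1 − 1.01858^(−9)).
Denominator 1 − (1+r)^(−9) = 0.152712287.
P = 21.185 / 0.152712287 ≈ 138.72.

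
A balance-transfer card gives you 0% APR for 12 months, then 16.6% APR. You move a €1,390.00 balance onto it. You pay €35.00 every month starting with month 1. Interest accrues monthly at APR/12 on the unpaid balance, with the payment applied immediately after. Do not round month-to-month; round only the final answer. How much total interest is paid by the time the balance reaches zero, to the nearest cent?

Promo months 1–12 at r₀ = 0%/12 = 0; months 13+ at r₁ = 16.6%/12 = 0.0138333.
After month 12 (no interest yet): B = €1,390.00 − 12·€35.00 = €970.00.
Then at r₁ with €35.00/mo: n₂ = −ln(1 − r₁·B/P)/ln(1+r₁) ≈ 35.19 → 36 more payments.
Total paid = 47·€35.00 + €6.80 = €1,651.80; interest = €1,651.80 − €1,390.00 = €261.80.

€261.80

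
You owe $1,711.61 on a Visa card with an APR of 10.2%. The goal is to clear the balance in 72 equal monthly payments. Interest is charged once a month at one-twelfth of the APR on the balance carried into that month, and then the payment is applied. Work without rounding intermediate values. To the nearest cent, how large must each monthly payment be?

$31.88

Monthly rate r = 10.2%/12 = 0.85% = 0.0085.
Level-payment amortization: P = B₀·r / (1 − (1+r)^(−n)) = 1711.61·0.0085 / (1 − 1.0085^(−72)).
Denominator 1 − (1+r)^(−72) = 0.456330441.
P = 14.5487 / 0.456330441 ≈ 31.88.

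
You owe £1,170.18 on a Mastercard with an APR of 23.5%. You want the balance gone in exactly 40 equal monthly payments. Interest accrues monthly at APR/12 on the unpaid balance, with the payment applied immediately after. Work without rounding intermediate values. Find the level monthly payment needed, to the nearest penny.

Monthly rate r = 23.5%/12 = 1.95833% = 0.0195833.
Level-payment amortization: P = B₀·r / (1 − (1+r)^(−n)) = 1170.18·0.0195833 / (1 − 1.01958^(−40)).
Denominator 1 − (1+r)^(−40) = 0.539647088.
P = 22.916 / 0.539647088 ≈ 42.46.

£42.46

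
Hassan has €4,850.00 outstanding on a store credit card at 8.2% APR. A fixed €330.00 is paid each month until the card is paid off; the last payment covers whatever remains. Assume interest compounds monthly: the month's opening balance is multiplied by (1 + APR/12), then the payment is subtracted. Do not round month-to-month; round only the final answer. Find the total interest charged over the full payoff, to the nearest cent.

€278.91

Monthly rate r = 8.2%/12 = 0.683333% = 0.00683333.
Payoff takes n = ⌈−ln(1 − rB₀/P)/ln(1+r)⌉ = ⌈15.541⌉ = 16 payments; the last is €178.91.
Total paid = 15·€330.00 + €178.91 = €5,128.91.
Total interest = total paid − principal = €5,128.91 − €4,850.00 = €278.91.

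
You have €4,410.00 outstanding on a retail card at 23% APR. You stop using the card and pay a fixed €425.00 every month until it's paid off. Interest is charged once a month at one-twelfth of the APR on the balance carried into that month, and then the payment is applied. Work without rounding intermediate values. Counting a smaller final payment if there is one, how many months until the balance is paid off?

12 months

Monthly rate r = 23%/12 = 1.91667% = 0.0191667.
Recurrence: B ← B·(1+r) − €425.00.
Month 1: interest €84.52; balance after payment €4,069.52.
Month 2: interest €78.00; balance after payment €3,722.52.
Closed form: n = −ln(1 − rB₀/P)/ln(1+r) = −ln(0.80112)/ln(1.01917) ≈ 11.680, so the balance reaches zero during payment 12.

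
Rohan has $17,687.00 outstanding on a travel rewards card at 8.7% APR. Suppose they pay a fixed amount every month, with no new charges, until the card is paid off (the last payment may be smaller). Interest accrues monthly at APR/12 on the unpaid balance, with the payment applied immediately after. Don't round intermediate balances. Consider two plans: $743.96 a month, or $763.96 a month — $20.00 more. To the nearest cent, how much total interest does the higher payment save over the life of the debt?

Monthly rate r = 8.7%/12 = 0.725% = 0.00725.
At $743.96/mo: n = ⌈−ln(1 − rB₀/P)/ln(1+r)⌉ = 27 payments (last $140.47); total interest = total paid − $17,687.00 = $1,796.43.
At $763.96/mo: 26 payments (last $333.44); total interest $1,745.44.
Interest saved = $1,796.43 − $1,745.44 = $50.99.

$50.99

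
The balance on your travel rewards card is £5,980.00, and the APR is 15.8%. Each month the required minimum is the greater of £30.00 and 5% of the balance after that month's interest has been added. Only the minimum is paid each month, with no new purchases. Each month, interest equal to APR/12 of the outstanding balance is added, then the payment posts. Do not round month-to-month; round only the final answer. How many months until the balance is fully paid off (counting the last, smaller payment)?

84 months

Monthly rate r = 15.8%/12 = 1.31667% = 0.0131667.
While 5% of the post-interest balance exceeds £30.00, each month B ← (B·(1+r))·(1 − 0.05), i.e. B shrinks by the factor (1+r)·0.95 = 0.96251.
This holds for months 1–61. Entering month 62 the balance is £581.27; 5% of the post-interest balance is now below £30.00, so the flat £30.00 minimum applies from here.
From month 62 a fixed £30.00 at rate r clears £581.27 in 23 more payments. Total: 61 + 23 = 84 months.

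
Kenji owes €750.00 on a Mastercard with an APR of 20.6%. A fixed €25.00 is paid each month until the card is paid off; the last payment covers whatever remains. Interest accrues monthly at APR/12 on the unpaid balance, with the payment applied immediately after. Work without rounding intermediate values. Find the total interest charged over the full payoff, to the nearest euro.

€313

Monthly rate r = 20.6%/12 = 1.71667% = 0.0171667.
Payoff takes n = ⌈−ln(1 − rB₀/P)/ln(1+r)⌉ = ⌈42.513⌉ = 43 payments; the last is €12.87.
Total paid = 42·€25.00 + €12.87 = €1,062.87.
Total interest = total paid − principal = €1,062.87 − €750.00 = €312.87.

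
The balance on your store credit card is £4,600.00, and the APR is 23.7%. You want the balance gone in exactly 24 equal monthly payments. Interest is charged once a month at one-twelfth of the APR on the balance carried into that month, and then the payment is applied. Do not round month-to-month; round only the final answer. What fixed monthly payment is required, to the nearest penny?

Monthly rate r = 23.7%/12 = 1.975% = 0.01975.
Level-payment amortization: P = B₀·r / (1 − (1+r)^(−n)) = 4600.00·0.01975 / (1 − 1.01975^(−24)).
Denominator 1 − (1+r)^(−24) = 0.374610098.
P = 90.85 / 0.374610098 ≈ 242.52.

£242.52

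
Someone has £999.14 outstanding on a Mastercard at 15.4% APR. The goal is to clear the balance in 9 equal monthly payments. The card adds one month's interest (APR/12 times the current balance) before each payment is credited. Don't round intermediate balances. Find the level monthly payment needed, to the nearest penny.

£118.26

Monthly rate r = 15.4%/12 = 1.28333% = 0.0128333.
Level-payment amortization: P = B₀·r / (1 − (1+r)^(−n)) = 999.14·0.0128333 / (1 − 1.01283^(−9)).
Denominator 1 − (1+r)^(−9) = 0.108424499.
P = 12.8223 / 0.108424499 ≈ 118.26.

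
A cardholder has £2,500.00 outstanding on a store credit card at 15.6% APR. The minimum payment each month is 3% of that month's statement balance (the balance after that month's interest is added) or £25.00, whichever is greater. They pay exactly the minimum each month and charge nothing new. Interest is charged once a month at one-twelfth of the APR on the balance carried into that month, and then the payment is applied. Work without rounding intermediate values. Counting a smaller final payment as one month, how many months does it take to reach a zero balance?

Monthly rate r = 15.6%/12 = 1.3% = 0.013.
While 3% of the post-interest balance exceeds £25.00, each month B ← (B·(1+r))·(1 − 0.03), i.e. B shrinks by the factor (1+r)·0.97 = 0.98261.
This holds for months 1–64. Entering month 65 the balance is £813.46; 3% of the post-interest balance is now below £25.00, so the flat £25.00 minimum applies from here.
From month 65 a fixed £25.00 at rate r clears £813.46 in 43 more payments. Total: 64 + 43 = 107 months.

107 months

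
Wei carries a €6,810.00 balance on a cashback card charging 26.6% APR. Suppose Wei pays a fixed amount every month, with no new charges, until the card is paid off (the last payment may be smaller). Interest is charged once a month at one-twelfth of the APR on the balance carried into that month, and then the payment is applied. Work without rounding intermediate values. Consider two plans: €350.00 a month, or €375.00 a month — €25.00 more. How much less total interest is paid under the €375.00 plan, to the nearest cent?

€199.76

Monthly rate r = 26.6%/12 = 2.21667% = 0.0221667.
At €350.00/mo: n = ⌈−ln(1 − rB₀/P)/ln(1+r)⌉ = 26 payments (last €260.76); total interest = total paid − €6,810.00 = €2,200.76.
At €375.00/mo: 24 payments (last €186.00); total interest €2,001.00.
Interest saved = €2,200.76 − €2,001.00 = €199.76.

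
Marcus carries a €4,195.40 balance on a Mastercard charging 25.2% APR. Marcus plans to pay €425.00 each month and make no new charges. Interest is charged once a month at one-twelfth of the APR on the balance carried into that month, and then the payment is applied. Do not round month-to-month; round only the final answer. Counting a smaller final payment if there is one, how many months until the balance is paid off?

Monthly rate r = 25.2%/12 = 2.1% = 0.021.
Recurrence: B ← B·(1+r) − €425.00.
Month 1: interest €88.10; balance after payment €3,858.50.
Month 2: interest €81.03; balance after payment €3,514.53.
Closed form: n = −ln(1 − rB₀/P)/ln(1+r) = −ln(0.7927)/ln(1.021) ≈ 11.178, so the balance reaches zero during payment 12.

12 months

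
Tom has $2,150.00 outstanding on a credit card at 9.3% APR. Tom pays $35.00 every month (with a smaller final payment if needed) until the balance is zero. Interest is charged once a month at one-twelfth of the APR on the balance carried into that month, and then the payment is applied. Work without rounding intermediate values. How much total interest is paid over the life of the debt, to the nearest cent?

$780.55

Monthly rate r = 9.3%/12 = 0.775% = 0.00775.
Payoff takes n = ⌈−ln(1 − rB₀/P)/ln(1+r)⌉ = ⌈83.729⌉ = 84 payments; the last is $25.55.
Total paid = 83·$35.00 + $25.55 = $2,930.55.
Total interest = total paid − principal = $2,930.55 − $2,150.00 = $780.55.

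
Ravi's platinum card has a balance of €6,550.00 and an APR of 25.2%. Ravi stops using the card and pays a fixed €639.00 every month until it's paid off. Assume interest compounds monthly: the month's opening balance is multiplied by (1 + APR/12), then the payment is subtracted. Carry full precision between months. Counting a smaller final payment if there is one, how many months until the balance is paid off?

Monthly rate r = 25.2%/12 = 2.1% = 0.021.
Recurrence: B ← B·(1+r) − €639.00.
Month 1: interest €137.55; balance after payment €6,048.55.
Month 2: interest €127.02; balance after payment €5,536.57.
Closed form: n = −ln(1 − rB₀/P)/ln(1+r) = −ln(0.78474)/ln(1.021) ≈ 11.664, so the balance reaches zero during payment 12.

12 payments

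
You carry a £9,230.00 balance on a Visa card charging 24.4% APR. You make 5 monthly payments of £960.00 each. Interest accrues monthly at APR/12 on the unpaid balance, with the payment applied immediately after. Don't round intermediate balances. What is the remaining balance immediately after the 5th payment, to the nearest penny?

Monthly rate r = 24.4%/12 = 2.03333% = 0.0203333.
Each month: B ← B·(1+r) − £960.00.
Month 1: interest £187.68; balance after payment £8,457.68.
Month 2: interest £171.97; balance after payment £7,669.65.
Month 3: interest £155.95; balance after payment £6,865.60.
Month 4: interest £139.60; balance after payment £6,045.20.
Month 5: interest £122.92; balance after payment £5,208.12.

£5,208.12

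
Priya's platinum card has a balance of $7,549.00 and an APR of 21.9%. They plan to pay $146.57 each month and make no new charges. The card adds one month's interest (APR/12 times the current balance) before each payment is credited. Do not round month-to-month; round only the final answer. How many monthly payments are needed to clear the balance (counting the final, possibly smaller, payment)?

Monthly rate r = 21.9%/12 = 1.825% = 0.01825.
Recurrence: B ← B·(1+r) − $146.57.
Month 1: interest $137.77; balance after payment $7,540.20.
Month 2: interest $137.61; balance after payment $7,531.24.
Closed form: n = −ln(1 − rB₀/P)/ln(1+r) = −ln(0.060045)/ln(1.01825) ≈ 155.521, so the balance reaches zero during payment 156.

156 payments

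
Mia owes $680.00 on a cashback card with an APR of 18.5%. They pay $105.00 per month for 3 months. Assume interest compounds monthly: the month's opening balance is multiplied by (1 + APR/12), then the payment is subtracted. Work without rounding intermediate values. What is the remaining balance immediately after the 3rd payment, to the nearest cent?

$392.06

Monthly rate r = 18.5%/12 = 1.54167% = 0.0154167.
Each month: B ← B·(1+r) − $105.00.
Month 1: interest $10.48; balance after payment $585.48.
Month 2: interest $9.03; balance after payment $489.51.
Month 3: interest $7.55; balance after payment $392.06.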